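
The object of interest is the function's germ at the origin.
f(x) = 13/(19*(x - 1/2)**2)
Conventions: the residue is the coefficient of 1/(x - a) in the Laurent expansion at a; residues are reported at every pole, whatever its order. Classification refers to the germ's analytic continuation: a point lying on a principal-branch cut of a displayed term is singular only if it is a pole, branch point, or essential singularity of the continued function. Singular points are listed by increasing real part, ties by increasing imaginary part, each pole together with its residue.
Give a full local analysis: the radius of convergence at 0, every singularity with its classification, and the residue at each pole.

Denominator factor (x - 1/2)^2: pole of order 2 at 1/2, modulus 1/2.
The radius of convergence is the smallest modulus among the singular points: 1/2.
At the order-2 pole 1/2 set g(x) = (x - (1/2))^2*f(x) = 13/19.
Order-2 pole: residue = g'(a); g'(1/2) = 0, so the residue is 0.

Radius of convergence at 0: 1/2.
At 1/2: a pole of order 2; residue 0.


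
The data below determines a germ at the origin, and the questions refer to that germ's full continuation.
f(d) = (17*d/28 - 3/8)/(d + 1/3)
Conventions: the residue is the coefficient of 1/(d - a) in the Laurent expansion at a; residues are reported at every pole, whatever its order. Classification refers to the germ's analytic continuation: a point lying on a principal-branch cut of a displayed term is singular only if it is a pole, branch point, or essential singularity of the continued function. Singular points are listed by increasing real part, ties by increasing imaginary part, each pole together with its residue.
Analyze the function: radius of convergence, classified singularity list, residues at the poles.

Denominator factor (d + 1/3): pole of order 1 at -1/3, modulus 1/3.
The radius of convergence is the smallest modulus among the singular points: 1/3.
At the order-1 pole -1/3 set g(d) = (d - (-1/3))*f(d) = 17*d/28 - 3/8.
Simple pole: residue = g(a) at a = -1/3, which is -97/168.

Radius of convergence at 0: 1/3.
At -1/3: a pole of order 1; residue -97/168.


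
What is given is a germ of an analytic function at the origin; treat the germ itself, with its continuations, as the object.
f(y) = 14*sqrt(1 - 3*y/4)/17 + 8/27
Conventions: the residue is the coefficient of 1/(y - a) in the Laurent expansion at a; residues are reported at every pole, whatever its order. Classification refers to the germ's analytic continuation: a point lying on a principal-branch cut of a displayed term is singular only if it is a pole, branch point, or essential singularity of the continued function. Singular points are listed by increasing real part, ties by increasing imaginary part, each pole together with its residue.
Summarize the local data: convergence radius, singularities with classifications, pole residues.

Branch term (14/17)*sqrt(1 - y/(4/3)): its argument vanishes at y = 4/3, a square-root branch point, modulus 4/3.
The radius of convergence is the smallest modulus among the singular points: 4/3.

Radius of convergence at 0: 4/3.
At 4/3: an algebraic (square-root) branch point.


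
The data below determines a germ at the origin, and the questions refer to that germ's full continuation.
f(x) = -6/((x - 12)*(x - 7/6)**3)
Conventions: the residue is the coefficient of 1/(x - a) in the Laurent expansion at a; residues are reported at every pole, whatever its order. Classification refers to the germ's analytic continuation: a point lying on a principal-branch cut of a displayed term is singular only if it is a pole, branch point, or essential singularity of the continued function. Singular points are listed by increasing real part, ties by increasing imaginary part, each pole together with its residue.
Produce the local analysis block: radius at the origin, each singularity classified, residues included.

Radius of convergence at 0: 7/6.
At 7/6: a pole of order 3; residue 1296/274625.
At 12: a pole of order 1; residue -1296/274625.

Denominator factor (x - 7/6)^3: pole of order 3 at 7/6, modulus 7/6.
Denominator factor (x - 12): pole of order 1 at 12, modulus 12.
The radius of convergence is the smallest modulus among the singular points: 7/6.
At the order-3 pole 7/6 set g(x) = (x - (7/6))^3*f(x) = -6/(x - 12).
Order-3 pole: residue = g''(a)/2; g''(7/6) = 2592/274625, so the residue is 1296/274625.
At the order-1 pole 12 set g(x) = (x - (12))*f(x) = -6/(x - 7/6)**3.
Simple pole: residue = g(a) at a = 12, which is -1296/274625.
List the singular points by increasing real part (a conjugate pair: the negative imaginary part first).


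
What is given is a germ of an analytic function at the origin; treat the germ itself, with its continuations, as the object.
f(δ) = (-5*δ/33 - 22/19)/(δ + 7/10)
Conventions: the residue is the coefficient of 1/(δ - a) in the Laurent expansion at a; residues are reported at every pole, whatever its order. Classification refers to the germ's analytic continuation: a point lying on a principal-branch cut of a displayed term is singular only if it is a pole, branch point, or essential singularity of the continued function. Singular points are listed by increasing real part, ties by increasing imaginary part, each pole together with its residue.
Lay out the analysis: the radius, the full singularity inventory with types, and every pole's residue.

Radius of convergence at 0: 7/10.
At -7/10: a pole of order 1; residue -1319/1254.

Denominator factor (δ + 7/10): pole of order 1 at -7/10, modulus 7/10.
The radius of convergence is the smallest modulus among the singular points: 7/10.
At the order-1 pole -7/10 set g(δ) = (δ - (-7/10))*f(δ) = -5*δ/33 - 22/19.
Simple pole: residue = g(a) at a = -7/10, which is -1319/1254.


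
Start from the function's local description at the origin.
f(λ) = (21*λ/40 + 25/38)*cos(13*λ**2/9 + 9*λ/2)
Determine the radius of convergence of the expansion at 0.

The radius of convergence is infinite.

The factor cos(13*λ**2/9 + 9*λ/2) is entire and contributes no finite singular point.
The polynomial part has no poles.
No finite singular points: the Taylor series at 0 converges everywhere.


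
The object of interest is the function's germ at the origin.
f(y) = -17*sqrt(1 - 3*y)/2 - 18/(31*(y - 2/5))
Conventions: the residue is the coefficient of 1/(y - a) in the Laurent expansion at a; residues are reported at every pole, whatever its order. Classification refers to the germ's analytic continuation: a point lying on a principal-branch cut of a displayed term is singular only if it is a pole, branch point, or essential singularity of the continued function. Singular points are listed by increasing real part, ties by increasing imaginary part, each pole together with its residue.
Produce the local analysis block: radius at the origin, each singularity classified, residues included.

Denominator factor (y - 2/5): pole of order 1 at 2/5, modulus 2/5.
Branch term (-17/2)*sqrt(1 - y/(1/3)): its argument vanishes at y = 1/3, a square-root branch point, modulus 1/3.
The radius of convergence is the smallest modulus among the singular points: 1/3.
The branch term is analytic at 2/5 and contributes nothing to the residue; only the rational part matters.
At the order-1 pole 2/5 set g(y) = (y - (2/5))*(rational part) = -18/31.
Simple pole: residue = g(a) at a = 2/5, which is -18/31.
List the singular points by increasing real part (a conjugate pair: the negative imaginary part first).

Radius of convergence at 0: 1/3.
At 1/3: an algebraic (square-root) branch point.
At 2/5: a pole of order 1; residue -18/31.


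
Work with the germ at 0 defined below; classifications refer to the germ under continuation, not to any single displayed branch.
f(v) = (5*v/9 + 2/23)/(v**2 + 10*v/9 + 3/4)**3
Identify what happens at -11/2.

The point is a regular point.

Denominator factors: v**2 + 10*v/9 + 3/4 = 224/9 at v = -11/2 — none vanishes.
So the germ continues analytically to -11/2.


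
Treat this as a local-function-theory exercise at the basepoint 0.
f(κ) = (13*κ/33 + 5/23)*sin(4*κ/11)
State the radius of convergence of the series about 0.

The factor sin(4*κ/11) is entire and contributes no finite singular point.
The polynomial part has no poles.
No finite singular points: the Taylor series at 0 converges everywhere.

The radius of convergence is infinite.


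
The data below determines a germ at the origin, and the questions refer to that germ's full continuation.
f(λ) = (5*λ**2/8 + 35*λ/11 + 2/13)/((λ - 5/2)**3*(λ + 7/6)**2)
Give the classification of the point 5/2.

The denominator factor λ - 5/2 vanishes at 5/2 and appears to the power 3; the numerator there equals 54979/4576, nonzero, and no other factor vanishes.
Hence a pole whose order is the multiplicity, 3.

The point is a pole of order 3.


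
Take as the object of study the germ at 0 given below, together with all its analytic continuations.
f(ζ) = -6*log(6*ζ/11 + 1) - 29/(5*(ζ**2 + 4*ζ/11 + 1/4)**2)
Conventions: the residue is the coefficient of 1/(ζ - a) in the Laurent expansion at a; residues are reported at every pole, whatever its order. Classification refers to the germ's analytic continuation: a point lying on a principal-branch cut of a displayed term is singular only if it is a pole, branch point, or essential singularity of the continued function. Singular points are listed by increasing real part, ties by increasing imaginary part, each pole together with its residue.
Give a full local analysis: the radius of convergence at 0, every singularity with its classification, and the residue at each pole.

Radius of convergence at 0: 1/2.
At -11/6: a logarithmic branch point.
At (-2/11) - ((1/22)*sqrt(105))*i: a pole of order 2; residue -((77198/55125)*sqrt(105))*i.
At (-2/11) + ((1/22)*sqrt(105))*i: a pole of order 2; residue ((77198/55125)*sqrt(105))*i.

Denominator factor (ζ**2 + 4*ζ/11 + 1/4)^2: discriminant -105/121, complex-conjugate roots (-2/11) + ((1/22)*sqrt(105))*i and (-2/11) - ((1/22)*sqrt(105))*i; poles of order 2, moduli 1/2 and 1/2.
Branch term (-6)*log(1 - ζ/(-11/6)): its argument vanishes at ζ = -11/6, a logarithmic branch point, modulus 11/6.
The radius of convergence is the smallest modulus among the singular points: 1/2.
The branch term is analytic at (-2/11) - ((1/22)*sqrt(105))*i and contributes nothing to the residue; only the rational part matters.
The factor ζ**2 + 4*ζ/11 + 1/4 splits as (ζ - a)(ζ - a') with a = (-2/11) - ((1/22)*sqrt(105))*i, a' = (-2/11) + ((1/22)*sqrt(105))*i. At the order-2 pole a set g(ζ) = (ζ - a)^2*(rational part) = [-29/5] / (ζ - a')^2.
Order-2 pole: residue = g'(a); g'((-2/11) - ((1/22)*sqrt(105))*i) = -((77198/55125)*sqrt(105))*i, so the residue is -((77198/55125)*sqrt(105))*i.
The branch term is analytic at (-2/11) + ((1/22)*sqrt(105))*i and contributes nothing to the residue; only the rational part matters.
The factor ζ**2 + 4*ζ/11 + 1/4 splits as (ζ - a)(ζ - a') with a = (-2/11) + ((1/22)*sqrt(105))*i, a' = (-2/11) - ((1/22)*sqrt(105))*i. At the order-2 pole a set g(ζ) = (ζ - a)^2*(rational part) = [-29/5] / (ζ - a')^2.
Order-2 pole: residue = g'(a); g'((-2/11) + ((1/22)*sqrt(105))*i) = ((77198/55125)*sqrt(105))*i, so the residue is ((77198/55125)*sqrt(105))*i.
List the singular points by increasing real part (a conjugate pair: the negative imaginary part first).


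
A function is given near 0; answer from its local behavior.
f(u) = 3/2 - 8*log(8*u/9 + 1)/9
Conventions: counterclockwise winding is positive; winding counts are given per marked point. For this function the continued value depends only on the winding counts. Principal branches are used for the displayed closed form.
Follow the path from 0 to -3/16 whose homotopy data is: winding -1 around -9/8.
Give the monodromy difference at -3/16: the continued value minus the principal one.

The rational part is single-valued and drops out of the difference; each branch term changes only by its own monodromy.
(-8/9)*log(1 - u/(-9/8)): each positive loop around -9/8 adds 2*pi*i to the log, so winding -1 contributes (-8/9)*(-1)*2*pi*i = (16/9)*pi*i.
Summing the contributions at u = -3/16 gives (16/9)*pi*i.

Continued minus principal equals (16/9)*pi*i.


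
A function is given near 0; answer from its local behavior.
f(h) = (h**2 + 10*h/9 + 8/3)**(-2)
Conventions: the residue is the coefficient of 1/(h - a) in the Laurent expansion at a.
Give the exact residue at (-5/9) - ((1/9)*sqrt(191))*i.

The residue is ((729/145924)*sqrt(191))*i.

The factor h**2 + 10*h/9 + 8/3 splits as (h - a)(h - a') with a = (-5/9) - ((1/9)*sqrt(191))*i, a' = (-5/9) + ((1/9)*sqrt(191))*i. At the order-2 pole a set g(h) = (h - a)^2*f(h) = [1] / (h - a')^2.
Order-2 pole: residue = g'(a); g'((-5/9) - ((1/9)*sqrt(191))*i) = ((729/145924)*sqrt(191))*i, so the residue is ((729/145924)*sqrt(191))*i.


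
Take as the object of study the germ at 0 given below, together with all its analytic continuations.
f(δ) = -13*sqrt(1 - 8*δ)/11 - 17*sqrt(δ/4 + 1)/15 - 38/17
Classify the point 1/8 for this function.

The point is an algebraic (square-root) branch point.

The term (-13/11)*sqrt(1 - δ/(1/8)) has argument 1 - 1/8/(1/8) = 0 at 1/8: a square-root (algebraic, two-sheeted) branch point; the remaining terms are analytic or single-valued there.


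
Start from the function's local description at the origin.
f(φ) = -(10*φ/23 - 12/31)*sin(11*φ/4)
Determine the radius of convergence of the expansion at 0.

The radius of convergence is infinite.

The factor -sin(11*φ/4) is entire and contributes no finite singular point.
The polynomial part has no poles.
No finite singular points: the Taylor series at 0 converges everywhere.


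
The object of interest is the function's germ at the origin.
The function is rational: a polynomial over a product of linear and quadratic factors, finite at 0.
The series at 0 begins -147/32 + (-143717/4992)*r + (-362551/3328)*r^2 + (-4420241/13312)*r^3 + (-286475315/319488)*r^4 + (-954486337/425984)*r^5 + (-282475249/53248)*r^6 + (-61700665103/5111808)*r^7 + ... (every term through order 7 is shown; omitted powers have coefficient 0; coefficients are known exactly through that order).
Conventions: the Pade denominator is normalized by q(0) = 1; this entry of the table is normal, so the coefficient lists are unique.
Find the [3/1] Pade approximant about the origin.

The Pade approximant has numerator coefficients [-147/32, -43022147/2625792, -982976603/31509504, -795458503/21006336]; denominator coefficients [1, -17045/6312].

Taylor coefficients needed (read off): a_0 = -147/32, a_1 = -143717/4992, a_2 = -362551/3328, a_3 = -4420241/13312, a_4 = -286475315/319488.
Write the denominator as Q(r) = 1 + q1*r. Requiring Q*f - P = O(r^5) with deg P <= 3 kills the coefficients of r^4..r^4 in Q*f:
  r^4: a_4 + q1*a_3 = 0, i.e. -286475315/319488 + (-4420241/13312)*q1 = 0.
Solving this linear system: q1 = -17045/6312.
The numerator is Q*f truncated at degree 3: P0 = a_0 = -147/32; P1 = a_1 + q1*a_0 = -43022147/2625792; P2 = a_2 + q1*a_1 = -982976603/31509504; P3 = a_3 + q1*a_2 = -795458503/21006336.


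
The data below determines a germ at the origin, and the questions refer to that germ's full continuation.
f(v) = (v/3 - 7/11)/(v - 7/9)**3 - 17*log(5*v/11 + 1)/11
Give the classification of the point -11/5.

The point is a logarithmic branch point.

The term (-17/11)*log(1 - v/(-11/5)) has argument 1 - -11/5/(-11/5) = 0 at -11/5: a logarithmic (infinitely-sheeted) branch point; the remaining terms are analytic or single-valued there.


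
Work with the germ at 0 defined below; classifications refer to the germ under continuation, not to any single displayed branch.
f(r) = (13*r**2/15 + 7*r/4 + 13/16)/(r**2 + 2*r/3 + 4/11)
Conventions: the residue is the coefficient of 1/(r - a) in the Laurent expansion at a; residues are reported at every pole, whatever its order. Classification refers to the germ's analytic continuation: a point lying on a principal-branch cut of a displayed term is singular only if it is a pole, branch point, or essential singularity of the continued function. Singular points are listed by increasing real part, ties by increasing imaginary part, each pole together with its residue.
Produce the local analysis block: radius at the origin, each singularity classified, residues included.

Radius of convergence at 0: (2/11)*sqrt(11).
At (-1/3) - ((5/33)*sqrt(11))*i: a pole of order 1; residue (211/360) + ((2533/79200)*sqrt(11))*i.
At (-1/3) + ((5/33)*sqrt(11))*i: a pole of order 1; residue (211/360) - ((2533/79200)*sqrt(11))*i.

Denominator factor (r**2 + 2*r/3 + 4/11): discriminant -100/99, complex-conjugate roots (-1/3) + ((5/33)*sqrt(11))*i and (-1/3) - ((5/33)*sqrt(11))*i; poles of order 1, moduli (2/11)*sqrt(11) and (2/11)*sqrt(11).
The radius of convergence is the smallest modulus among the singular points: (2/11)*sqrt(11).
The factor r**2 + 2*r/3 + 4/11 splits as (r - a)(r - a') with a = (-1/3) - ((5/33)*sqrt(11))*i, a' = (-1/3) + ((5/33)*sqrt(11))*i. At the order-1 pole a set g(r) = (r - a)*f(r) = [13*r**2/15 + 7*r/4 + 13/16] / (r - a').
Simple pole: residue = g(a) at a = (-1/3) - ((5/33)*sqrt(11))*i, which is (211/360) + ((2533/79200)*sqrt(11))*i.
The factor r**2 + 2*r/3 + 4/11 splits as (r - a)(r - a') with a = (-1/3) + ((5/33)*sqrt(11))*i, a' = (-1/3) - ((5/33)*sqrt(11))*i. At the order-1 pole a set g(r) = (r - a)*f(r) = [13*r**2/15 + 7*r/4 + 13/16] / (r - a').
Simple pole: residue = g(a) at a = (-1/3) + ((5/33)*sqrt(11))*i, which is (211/360) - ((2533/79200)*sqrt(11))*i.
List the singular points by increasing real part (a conjugate pair: the negative imaginary part first).


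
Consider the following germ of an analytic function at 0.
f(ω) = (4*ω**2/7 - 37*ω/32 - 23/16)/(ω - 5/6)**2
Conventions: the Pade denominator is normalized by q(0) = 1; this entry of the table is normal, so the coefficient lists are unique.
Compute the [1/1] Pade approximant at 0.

Taylor coefficients needed (expand at 0): a_0 = -207/100, a_1 = -6633/1000, a_2 = -106011/8750.
Write the denominator as Q(ω) = 1 + q1*ω. Requiring Q*f - P = O(ω^3) with deg P <= 1 kills the coefficients of ω^2..ω^2 in Q*f:
  ω^2: a_2 + q1*a_1 = 0, i.e. -106011/8750 + (-6633/1000)*q1 = 0.
Solving this linear system: q1 = -47116/25795.
The numerator is Q*f truncated at degree 1: P0 = a_0 = -207/100; P1 = a_1 + q1*a_0 = -14713623/5159000.

The Pade approximant has numerator coefficients [-207/100, -14713623/5159000]; denominator coefficients [1, -47116/25795].


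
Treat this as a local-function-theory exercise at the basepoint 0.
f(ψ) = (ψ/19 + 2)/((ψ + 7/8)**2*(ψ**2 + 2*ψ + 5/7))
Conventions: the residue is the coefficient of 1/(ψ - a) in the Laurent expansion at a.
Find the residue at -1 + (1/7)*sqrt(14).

The residue is 87136/25289 + (51184/25289)*sqrt(14).

The factor ψ**2 + 2*ψ + 5/7 splits as (ψ - a)(ψ - a') with a = -1 + (1/7)*sqrt(14), a' = -1 - (1/7)*sqrt(14). At the order-1 pole a set g(ψ) = (ψ - a)*f(ψ) = [(ψ/19 + 2)/(ψ + 7/8)**2] / (ψ - a').
Simple pole: residue = g(a) at a = -1 + (1/7)*sqrt(14), which is 87136/25289 + (51184/25289)*sqrt(14).


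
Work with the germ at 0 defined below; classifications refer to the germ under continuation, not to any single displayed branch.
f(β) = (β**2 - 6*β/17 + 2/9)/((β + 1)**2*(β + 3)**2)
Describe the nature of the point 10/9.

The point is a regular point.

Denominator factors: β + 1 = 19/9 at β = 10/9; β + 3 = 37/9 at β = 10/9 — none vanishes.
So the germ continues analytically to 10/9.


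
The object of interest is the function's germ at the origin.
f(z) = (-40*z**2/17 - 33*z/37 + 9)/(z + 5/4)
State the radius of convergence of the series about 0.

Denominator factor (z + 5/4): pole of order 1 at -5/4, modulus 5/4.
The radius of convergence is the smallest modulus among the singular points: 5/4.

The radius of convergence is 5/4.


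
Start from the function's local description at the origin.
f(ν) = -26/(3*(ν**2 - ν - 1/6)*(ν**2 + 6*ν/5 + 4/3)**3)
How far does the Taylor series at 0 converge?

Denominator factor (ν**2 - ν - 1/6): discriminant 5/3, real irrational roots 1/2 + (1/6)*sqrt(15) and 1/2 - (1/6)*sqrt(15); poles of order 1, moduli 1/2 + (1/6)*sqrt(15) and -1/2 + (1/6)*sqrt(15).
Denominator factor (ν**2 + 6*ν/5 + 4/3)^3: discriminant -292/75, complex-conjugate roots (-3/5) + ((1/15)*sqrt(219))*i and (-3/5) - ((1/15)*sqrt(219))*i; poles of order 3, moduli (2/3)*sqrt(3) and (2/3)*sqrt(3).
The radius of convergence is the smallest modulus among the singular points: -1/2 + (1/6)*sqrt(15).

The radius of convergence is -1/2 + (1/6)*sqrt(15).


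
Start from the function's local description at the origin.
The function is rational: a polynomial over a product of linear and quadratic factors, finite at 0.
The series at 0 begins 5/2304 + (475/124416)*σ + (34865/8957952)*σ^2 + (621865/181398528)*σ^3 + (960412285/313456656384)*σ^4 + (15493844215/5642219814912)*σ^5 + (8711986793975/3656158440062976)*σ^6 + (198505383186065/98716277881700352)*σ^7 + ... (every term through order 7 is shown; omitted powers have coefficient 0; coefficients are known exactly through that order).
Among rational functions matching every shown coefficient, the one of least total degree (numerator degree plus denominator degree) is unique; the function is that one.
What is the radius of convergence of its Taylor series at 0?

No rational of total degree below 6 reproduces all 8 coefficients; solving the [0/6] Pade equations on them gives f(σ) = 5/(36*(σ - 4/3)**2*(σ**2 - 7*σ/9 + 6)**2), whose expansion matches every shown term.
Denominator factor (σ**2 - 7*σ/9 + 6)^2: discriminant -1895/81, complex-conjugate roots (7/18) + ((1/18)*sqrt(1895))*i and (7/18) - ((1/18)*sqrt(1895))*i; poles of order 2, moduli sqrt(6) and sqrt(6).
Denominator factor (σ - 4/3)^2: pole of order 2 at 4/3, modulus 4/3.
The radius of convergence is the smallest modulus among the singular points: 4/3.

The radius of convergence is 4/3.


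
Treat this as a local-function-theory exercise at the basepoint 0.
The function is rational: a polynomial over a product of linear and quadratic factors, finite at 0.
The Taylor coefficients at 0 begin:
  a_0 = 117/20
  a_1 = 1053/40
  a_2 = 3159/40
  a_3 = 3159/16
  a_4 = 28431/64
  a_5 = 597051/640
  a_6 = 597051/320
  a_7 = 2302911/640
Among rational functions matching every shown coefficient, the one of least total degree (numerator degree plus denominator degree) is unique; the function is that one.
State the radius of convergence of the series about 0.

The radius of convergence is 2/3.

No rational of total degree below 3 reproduces all 8 coefficients; solving the [0/3] Pade equations on them gives f(τ) = -26/(15*(τ - 2/3)**3), whose expansion matches every shown term.
Denominator factor (τ - 2/3)^3: pole of order 3 at 2/3, modulus 2/3.
The radius of convergence is the smallest modulus among the singular points: 2/3.


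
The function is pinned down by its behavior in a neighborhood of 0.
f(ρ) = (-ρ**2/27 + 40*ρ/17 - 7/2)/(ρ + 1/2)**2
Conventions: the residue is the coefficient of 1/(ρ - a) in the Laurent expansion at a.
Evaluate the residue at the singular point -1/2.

The residue is 1097/459.

At the order-2 pole -1/2 set g(ρ) = (ρ - (-1/2))^2*f(ρ) = -ρ**2/27 + 40*ρ/17 - 7/2.
Order-2 pole: residue = g'(a); g'(-1/2) = 1097/459, so the residue is 1097/459.


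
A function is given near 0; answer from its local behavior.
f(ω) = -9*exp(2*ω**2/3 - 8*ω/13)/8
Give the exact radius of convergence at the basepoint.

The factor exp(2*ω**2/3 - 8*ω/13) is entire and contributes no finite singular point.
The polynomial part has no poles.
No finite singular points: the Taylor series at 0 converges everywhere.

The radius of convergence is infinite.


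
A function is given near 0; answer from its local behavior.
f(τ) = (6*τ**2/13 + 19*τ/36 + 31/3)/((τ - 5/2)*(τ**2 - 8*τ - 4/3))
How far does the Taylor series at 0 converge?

Denominator factor (τ**2 - 8*τ - 4/3): discriminant 208/3, real irrational roots 4 + (2/3)*sqrt(39) and 4 - (2/3)*sqrt(39); poles of order 1, moduli 4 + (2/3)*sqrt(39) and -4 + (2/3)*sqrt(39).
Denominator factor (τ - 5/2): pole of order 1 at 5/2, modulus 5/2.
The radius of convergence is the smallest modulus among the singular points: -4 + (2/3)*sqrt(39).

The radius of convergence is -4 + (2/3)*sqrt(39).


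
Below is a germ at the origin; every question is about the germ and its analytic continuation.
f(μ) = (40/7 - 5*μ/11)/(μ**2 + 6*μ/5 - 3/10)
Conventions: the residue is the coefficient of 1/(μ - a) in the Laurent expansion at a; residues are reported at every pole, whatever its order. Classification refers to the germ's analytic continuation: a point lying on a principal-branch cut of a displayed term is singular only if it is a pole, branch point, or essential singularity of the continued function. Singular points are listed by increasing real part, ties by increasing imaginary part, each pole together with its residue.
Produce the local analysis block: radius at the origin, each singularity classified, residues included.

Denominator factor (μ**2 + 6*μ/5 - 3/10): discriminant 66/25, real irrational roots -3/5 + (1/10)*sqrt(66) and -3/5 - (1/10)*sqrt(66); poles of order 1, moduli -3/5 + (1/10)*sqrt(66) and 3/5 + (1/10)*sqrt(66).
The radius of convergence is the smallest modulus among the singular points: -3/5 + (1/10)*sqrt(66).
The factor μ**2 + 6*μ/5 - 3/10 splits as (μ - a)(μ - a') with a = -3/5 - (1/10)*sqrt(66), a' = -3/5 + (1/10)*sqrt(66). At the order-1 pole a set g(μ) = (μ - a)*f(μ) = [40/7 - 5*μ/11] / (μ - a').
Simple pole: residue = g(a) at a = -3/5 - (1/10)*sqrt(66), which is -5/22 - (2305/5082)*sqrt(66).
The factor μ**2 + 6*μ/5 - 3/10 splits as (μ - a)(μ - a') with a = -3/5 + (1/10)*sqrt(66), a' = -3/5 - (1/10)*sqrt(66). At the order-1 pole a set g(μ) = (μ - a)*f(μ) = [40/7 - 5*μ/11] / (μ - a').
Simple pole: residue = g(a) at a = -3/5 + (1/10)*sqrt(66), which is -5/22 + (2305/5082)*sqrt(66).
List the singular points by increasing real part (a conjugate pair: the negative imaginary part first).

Radius of convergence at 0: -3/5 + (1/10)*sqrt(66).
At -3/5 - (1/10)*sqrt(66): a pole of order 1; residue -5/22 - (2305/5082)*sqrt(66).
At -3/5 + (1/10)*sqrt(66): a pole of order 1; residue -5/22 + (2305/5082)*sqrt(66).


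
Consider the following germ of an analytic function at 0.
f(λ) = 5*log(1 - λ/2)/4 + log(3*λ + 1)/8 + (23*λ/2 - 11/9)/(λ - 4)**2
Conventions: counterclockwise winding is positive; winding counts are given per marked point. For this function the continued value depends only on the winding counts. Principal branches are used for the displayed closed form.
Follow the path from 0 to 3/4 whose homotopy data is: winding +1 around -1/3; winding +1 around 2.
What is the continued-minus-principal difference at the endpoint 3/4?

The rational part is single-valued and drops out of the difference; each branch term changes only by its own monodromy.
(1/8)*log(1 - λ/(-1/3)): each positive loop around -1/3 adds 2*pi*i to the log, so winding +1 contributes (1/8)*(1)*2*pi*i = (1/4)*pi*i.
(5/4)*log(1 - λ/(2)): each positive loop around 2 adds 2*pi*i to the log, so winding +1 contributes (5/4)*(1)*2*pi*i = (5/2)*pi*i.
Summing the contributions at λ = 3/4 gives (11/4)*pi*i.

Continued minus principal equals (11/4)*pi*i.


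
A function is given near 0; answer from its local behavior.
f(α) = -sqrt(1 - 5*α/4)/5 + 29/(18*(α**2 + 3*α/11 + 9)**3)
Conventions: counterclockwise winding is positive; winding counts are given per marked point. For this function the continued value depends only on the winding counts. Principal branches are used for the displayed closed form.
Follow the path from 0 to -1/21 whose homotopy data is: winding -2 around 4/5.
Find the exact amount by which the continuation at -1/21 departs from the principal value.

Continued minus principal equals 0.

The rational part is single-valued and drops out of the difference; each branch term changes only by its own monodromy.
(-1/5)*sqrt(1 - α/(4/5)): winding -2 is even, the square root returns to the same sheet, contribution 0.
Summing the contributions at α = -1/21 gives 0.


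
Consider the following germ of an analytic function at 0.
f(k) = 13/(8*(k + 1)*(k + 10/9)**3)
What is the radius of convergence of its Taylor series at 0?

The radius of convergence is 1.

Denominator factor (k + 10/9)^3: pole of order 3 at -10/9, modulus 10/9.
Denominator factor (k + 1): pole of order 1 at -1, modulus 1.
The radius of convergence is the smallest modulus among the singular points: 1.


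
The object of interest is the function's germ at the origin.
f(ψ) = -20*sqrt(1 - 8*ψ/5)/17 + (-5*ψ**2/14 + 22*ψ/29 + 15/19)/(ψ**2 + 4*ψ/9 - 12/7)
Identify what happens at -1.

Denominator factors: ψ**2 + 4*ψ/9 - 12/7 = -73/63 at ψ = -1 — none vanishes.
Branch term sqrt(1 - ψ/(5/8)): argument at -1 is 13/5, nonzero, so -1 is not its branch point (a point on a principal cut is still regular for the continued germ).
So the germ continues analytically to -1.

The point is a regular point.


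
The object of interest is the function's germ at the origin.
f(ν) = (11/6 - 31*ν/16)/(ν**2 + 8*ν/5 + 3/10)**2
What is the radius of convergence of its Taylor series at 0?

Denominator factor (ν**2 + 8*ν/5 + 3/10)^2: discriminant 34/25, real irrational roots -4/5 + (1/10)*sqrt(34) and -4/5 - (1/10)*sqrt(34); poles of order 2, moduli 4/5 - (1/10)*sqrt(34) and 4/5 + (1/10)*sqrt(34).
The radius of convergence is the smallest modulus among the singular points: 4/5 - (1/10)*sqrt(34).

The radius of convergence is 4/5 - (1/10)*sqrt(34).


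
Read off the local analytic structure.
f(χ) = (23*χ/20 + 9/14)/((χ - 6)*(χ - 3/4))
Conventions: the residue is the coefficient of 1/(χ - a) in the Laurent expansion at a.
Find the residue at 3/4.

The residue is -281/980.

At the order-1 pole 3/4 set g(χ) = (χ - (3/4))*f(χ) = (23*χ/20 + 9/14)/(χ - 6).
Simple pole: residue = g(a) at a = 3/4, which is -281/980.


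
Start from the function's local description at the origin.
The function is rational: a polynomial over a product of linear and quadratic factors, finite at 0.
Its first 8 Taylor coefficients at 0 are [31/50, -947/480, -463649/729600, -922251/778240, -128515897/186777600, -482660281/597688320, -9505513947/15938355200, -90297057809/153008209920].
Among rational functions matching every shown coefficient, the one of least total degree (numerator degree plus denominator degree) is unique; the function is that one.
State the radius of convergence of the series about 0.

No rational of total degree below 4 reproduces all 8 coefficients; solving the [2/2] Pade equations on them gives f(χ) = (25*χ**2/38 + 13*χ/3 - 31/25)/(χ**2 + 5*χ/8 - 2), whose expansion matches every shown term.
Denominator factor (χ**2 + 5*χ/8 - 2): discriminant 537/64, real irrational roots -5/16 + (1/16)*sqrt(537) and -5/16 - (1/16)*sqrt(537); poles of order 1, moduli -5/16 + (1/16)*sqrt(537) and 5/16 + (1/16)*sqrt(537).
The radius of convergence is the smallest modulus among the singular points: -5/16 + (1/16)*sqrt(537).

The radius of convergence is -5/16 + (1/16)*sqrt(537).


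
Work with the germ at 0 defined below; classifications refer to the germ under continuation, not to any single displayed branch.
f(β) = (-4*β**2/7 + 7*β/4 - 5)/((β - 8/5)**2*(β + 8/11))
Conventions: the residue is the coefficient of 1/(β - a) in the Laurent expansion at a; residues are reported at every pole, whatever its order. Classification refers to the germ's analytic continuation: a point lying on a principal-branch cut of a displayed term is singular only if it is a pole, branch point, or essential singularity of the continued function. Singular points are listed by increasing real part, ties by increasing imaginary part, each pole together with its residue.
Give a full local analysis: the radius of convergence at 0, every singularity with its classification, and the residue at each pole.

Radius of convergence at 0: 8/11.
At -8/11: a pole of order 1; residue -139225/114688.
At 8/5: a pole of order 2; residue 10527/16384.

Denominator factor (β - 8/5)^2: pole of order 2 at 8/5, modulus 8/5.
Denominator factor (β + 8/11): pole of order 1 at -8/11, modulus 8/11.
The radius of convergence is the smallest modulus among the singular points: 8/11.
At the order-1 pole -8/11 set g(β) = (β - (-8/11))*f(β) = (-4*β**2/7 + 7*β/4 - 5)/(β - 8/5)**2.
Simple pole: residue = g(a) at a = -8/11, which is -139225/114688.
At the order-2 pole 8/5 set g(β) = (β - (8/5))^2*f(β) = (-4*β**2/7 + 7*β/4 - 5)/(β + 8/11).
Order-2 pole: residue = g'(a); g'(8/5) = 10527/16384, so the residue is 10527/16384.
List the singular points by increasing real part (a conjugate pair: the negative imaginary part first).


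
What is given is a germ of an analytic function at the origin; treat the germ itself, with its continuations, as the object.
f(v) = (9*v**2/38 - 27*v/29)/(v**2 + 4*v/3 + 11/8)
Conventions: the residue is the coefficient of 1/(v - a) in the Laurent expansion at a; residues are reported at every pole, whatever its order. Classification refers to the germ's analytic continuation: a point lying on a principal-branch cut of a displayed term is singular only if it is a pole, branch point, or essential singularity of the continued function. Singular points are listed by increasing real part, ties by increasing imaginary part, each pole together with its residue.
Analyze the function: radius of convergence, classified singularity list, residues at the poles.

Radius of convergence at 0: (1/4)*sqrt(22).
At (-2/3) - ((1/12)*sqrt(134))*i: a pole of order 1; residue (-687/1102) + ((13371/590672)*sqrt(134))*i.
At (-2/3) + ((1/12)*sqrt(134))*i: a pole of order 1; residue (-687/1102) - ((13371/590672)*sqrt(134))*i.

Denominator factor (v**2 + 4*v/3 + 11/8): discriminant -67/18, complex-conjugate roots (-2/3) + ((1/12)*sqrt(134))*i and (-2/3) - ((1/12)*sqrt(134))*i; poles of order 1, moduli (1/4)*sqrt(22) and (1/4)*sqrt(22).
The radius of convergence is the smallest modulus among the singular points: (1/4)*sqrt(22).
The factor v**2 + 4*v/3 + 11/8 splits as (v - a)(v - a') with a = (-2/3) - ((1/12)*sqrt(134))*i, a' = (-2/3) + ((1/12)*sqrt(134))*i. At the order-1 pole a set g(v) = (v - a)*f(v) = [9*v**2/38 - 27*v/29] / (v - a').
Simple pole: residue = g(a) at a = (-2/3) - ((1/12)*sqrt(134))*i, which is (-687/1102) + ((13371/590672)*sqrt(134))*i.
The factor v**2 + 4*v/3 + 11/8 splits as (v - a)(v - a') with a = (-2/3) + ((1/12)*sqrt(134))*i, a' = (-2/3) - ((1/12)*sqrt(134))*i. At the order-1 pole a set g(v) = (v - a)*f(v) = [9*v**2/38 - 27*v/29] / (v - a').
Simple pole: residue = g(a) at a = (-2/3) + ((1/12)*sqrt(134))*i, which is (-687/1102) - ((13371/590672)*sqrt(134))*i.
List the singular points by increasing real part (a conjugate pair: the negative imaginary part first).


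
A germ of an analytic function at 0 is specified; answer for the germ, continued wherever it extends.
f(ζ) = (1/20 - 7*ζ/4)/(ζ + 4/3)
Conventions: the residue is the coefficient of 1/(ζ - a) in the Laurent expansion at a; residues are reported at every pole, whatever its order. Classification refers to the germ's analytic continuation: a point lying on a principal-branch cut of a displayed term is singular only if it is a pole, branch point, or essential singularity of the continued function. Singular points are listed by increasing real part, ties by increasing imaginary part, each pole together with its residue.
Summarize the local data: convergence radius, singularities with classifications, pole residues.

Denominator factor (ζ + 4/3): pole of order 1 at -4/3, modulus 4/3.
The radius of convergence is the smallest modulus among the singular points: 4/3.
At the order-1 pole -4/3 set g(ζ) = (ζ - (-4/3))*f(ζ) = 1/20 - 7*ζ/4.
Simple pole: residue = g(a) at a = -4/3, which is 143/60.

Radius of convergence at 0: 4/3.
At -4/3: a pole of order 1; residue 143/60.


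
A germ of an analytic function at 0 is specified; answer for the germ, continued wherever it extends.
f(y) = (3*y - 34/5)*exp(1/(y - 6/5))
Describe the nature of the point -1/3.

There is no denominator, hence no pole anywhere.
The essential point of exp(1/(y - (6/5))) is 6/5, not -1/3.
So the germ continues analytically to -1/3.

The point is a regular point.


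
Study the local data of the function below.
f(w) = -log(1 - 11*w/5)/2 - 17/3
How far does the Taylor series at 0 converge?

Branch term (-1/2)*log(1 - w/(5/11)): its argument vanishes at w = 5/11, a logarithmic branch point, modulus 5/11.
The radius of convergence is the smallest modulus among the singular points: 5/11.

The radius of convergence is 5/11.


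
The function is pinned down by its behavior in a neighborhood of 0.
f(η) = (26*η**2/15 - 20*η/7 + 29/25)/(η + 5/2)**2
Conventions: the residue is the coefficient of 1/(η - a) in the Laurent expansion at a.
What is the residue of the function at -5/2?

The residue is -242/21.

At the order-2 pole -5/2 set g(η) = (η - (-5/2))^2*f(η) = 26*η**2/15 - 20*η/7 + 29/25.
Order-2 pole: residue = g'(a); g'(-5/2) = -242/21, so the residue is -242/21.


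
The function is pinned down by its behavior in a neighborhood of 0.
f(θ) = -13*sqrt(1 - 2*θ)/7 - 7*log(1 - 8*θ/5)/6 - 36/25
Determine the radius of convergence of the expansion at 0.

Branch term (-13/7)*sqrt(1 - θ/(1/2)): its argument vanishes at θ = 1/2, a square-root branch point, modulus 1/2.
Branch term (-7/6)*log(1 - θ/(5/8)): its argument vanishes at θ = 5/8, a logarithmic branch point, modulus 5/8.
The radius of convergence is the smallest modulus among the singular points: 1/2.

The radius of convergence is 1/2.


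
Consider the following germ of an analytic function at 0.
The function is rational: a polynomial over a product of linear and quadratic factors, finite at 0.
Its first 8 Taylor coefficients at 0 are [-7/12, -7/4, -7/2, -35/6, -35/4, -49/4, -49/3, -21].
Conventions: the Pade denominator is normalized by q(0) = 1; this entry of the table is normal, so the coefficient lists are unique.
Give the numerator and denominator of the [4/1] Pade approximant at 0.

The Pade approximant has numerator coefficients [-7/12, -14/15, -21/20, -14/15, -7/12]; denominator coefficients [1, -7/5].

Taylor coefficients needed (read off): a_0 = -7/12, a_1 = -7/4, a_2 = -7/2, a_3 = -35/6, a_4 = -35/4, a_5 = -49/4.
Write the denominator as Q(α) = 1 + q1*α. Requiring Q*f - P = O(α^6) with deg P <= 4 kills the coefficients of α^5..α^5 in Q*f:
  α^5: a_5 + q1*a_4 = 0, i.e. -49/4 + (-35/4)*q1 = 0.
Solving this linear system: q1 = -7/5.
The numerator is Q*f truncated at degree 4: P0 = a_0 = -7/12; P1 = a_1 + q1*a_0 = -14/15; P2 = a_2 + q1*a_1 = -21/20; P3 = a_3 + q1*a_2 = -14/15; P4 = a_4 + q1*a_3 = -7/12.


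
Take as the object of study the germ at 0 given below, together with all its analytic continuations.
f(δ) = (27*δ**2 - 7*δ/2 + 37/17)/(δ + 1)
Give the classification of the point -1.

The denominator factor δ + 1 vanishes at -1 and appears to the power 1; the numerator there equals 1111/34, nonzero, and no other factor vanishes.
Hence a pole whose order is the multiplicity, 1.

The point is a pole of order 1.


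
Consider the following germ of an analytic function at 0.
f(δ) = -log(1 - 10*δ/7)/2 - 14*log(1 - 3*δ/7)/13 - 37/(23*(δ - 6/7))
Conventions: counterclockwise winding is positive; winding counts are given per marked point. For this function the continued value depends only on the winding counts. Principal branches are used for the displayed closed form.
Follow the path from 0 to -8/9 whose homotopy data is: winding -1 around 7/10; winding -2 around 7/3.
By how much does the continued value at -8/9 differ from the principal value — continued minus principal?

Continued minus principal equals (69/13)*pi*i.

The rational part is single-valued and drops out of the difference; each branch term changes only by its own monodromy.
(-1/2)*log(1 - δ/(7/10)): each positive loop around 7/10 adds 2*pi*i to the log, so winding -1 contributes (-1/2)*(-1)*2*pi*i = pi*i.
(-14/13)*log(1 - δ/(7/3)): each positive loop around 7/3 adds 2*pi*i to the log, so winding -2 contributes (-14/13)*(-2)*2*pi*i = (56/13)*pi*i.
Summing the contributions at δ = -8/9 gives (69/13)*pi*i.
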